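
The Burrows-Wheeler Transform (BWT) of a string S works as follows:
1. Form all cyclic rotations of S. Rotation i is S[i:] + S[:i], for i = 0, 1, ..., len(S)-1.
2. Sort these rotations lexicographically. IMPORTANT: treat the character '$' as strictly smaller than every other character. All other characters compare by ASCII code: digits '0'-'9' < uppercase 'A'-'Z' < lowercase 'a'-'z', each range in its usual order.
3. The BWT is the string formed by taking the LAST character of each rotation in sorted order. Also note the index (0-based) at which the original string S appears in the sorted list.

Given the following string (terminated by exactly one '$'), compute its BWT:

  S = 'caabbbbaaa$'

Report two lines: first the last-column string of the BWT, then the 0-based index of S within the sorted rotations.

Answer: aaabcabbba$
10

Derivation:
All 11 rotations (rotation i = S[i:]+S[:i]):
  rot[0] = caabbbbaaa$
  rot[1] = aabbbbaaa$c
  rot[2] = abbbbaaa$ca
  rot[3] = bbbbaaa$caa
  rot[4] = bbbaaa$caab
  rot[5] = bbaaa$caabb
  rot[6] = baaa$caabbb
  rot[7] = aaa$caabbbb
  rot[8] = aa$caabbbba
  rot[9] = a$caabbbbaa
  rot[10] = $caabbbbaaa
Sorted (with $ < everything):
  sorted[0] = $caabbbbaaa  (last char: 'a')
  sorted[1] = a$caabbbbaa  (last char: 'a')
  sorted[2] = aa$caabbbba  (last char: 'a')
  sorted[3] = aaa$caabbbb  (last char: 'b')
  sorted[4] = aabbbbaaa$c  (last char: 'c')
  sorted[5] = abbbbaaa$ca  (last char: 'a')
  sorted[6] = baaa$caabbb  (last char: 'b')
  sorted[7] = bbaaa$caabb  (last char: 'b')
  sorted[8] = bbbaaa$caab  (last char: 'b')
  sorted[9] = bbbbaaa$caa  (last char: 'a')
  sorted[10] = caabbbbaaa$  (last char: '$')
Last column: aaabcabbba$
Original string S is at sorted index 10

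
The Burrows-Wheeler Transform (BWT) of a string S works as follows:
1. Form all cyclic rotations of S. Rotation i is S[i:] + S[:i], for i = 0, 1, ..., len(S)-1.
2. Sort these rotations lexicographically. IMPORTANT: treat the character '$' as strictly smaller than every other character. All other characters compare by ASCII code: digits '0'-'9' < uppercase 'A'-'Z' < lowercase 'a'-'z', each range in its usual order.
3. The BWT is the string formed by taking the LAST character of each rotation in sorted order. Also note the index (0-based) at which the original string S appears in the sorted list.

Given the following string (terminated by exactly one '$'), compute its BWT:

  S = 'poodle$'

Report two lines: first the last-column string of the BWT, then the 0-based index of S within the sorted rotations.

Answer: eoldop$
6

Derivation:
All 7 rotations (rotation i = S[i:]+S[:i]):
  rot[0] = poodle$
  rot[1] = oodle$p
  rot[2] = odle$po
  rot[3] = dle$poo
  rot[4] = le$pood
  rot[5] = e$poodl
  rot[6] = $poodle
Sorted (with $ < everything):
  sorted[0] = $poodle  (last char: 'e')
  sorted[1] = dle$poo  (last char: 'o')
  sorted[2] = e$poodl  (last char: 'l')
  sorted[3] = le$pood  (last char: 'd')
  sorted[4] = odle$po  (last char: 'o')
  sorted[5] = oodle$p  (last char: 'p')
  sorted[6] = poodle$  (last char: '$')
Last column: eoldop$
Original string S is at sorted index 6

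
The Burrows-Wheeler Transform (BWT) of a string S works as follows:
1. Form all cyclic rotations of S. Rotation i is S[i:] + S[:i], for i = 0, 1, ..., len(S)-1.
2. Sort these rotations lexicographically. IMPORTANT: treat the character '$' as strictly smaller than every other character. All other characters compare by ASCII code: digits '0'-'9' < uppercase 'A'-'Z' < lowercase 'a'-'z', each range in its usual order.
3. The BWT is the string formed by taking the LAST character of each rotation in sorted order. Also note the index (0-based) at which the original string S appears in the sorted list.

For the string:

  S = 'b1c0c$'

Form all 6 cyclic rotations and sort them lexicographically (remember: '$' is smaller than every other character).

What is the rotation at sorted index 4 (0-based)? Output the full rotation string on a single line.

All 6 rotations (rotation i = S[i:]+S[:i]):
  rot[0] = b1c0c$
  rot[1] = 1c0c$b
  rot[2] = c0c$b1
  rot[3] = 0c$b1c
  rot[4] = c$b1c0
  rot[5] = $b1c0c
Sorted (with $ < everything):
  sorted[0] = $b1c0c
  sorted[1] = 0c$b1c
  sorted[2] = 1c0c$b
  sorted[3] = b1c0c$
  sorted[4] = c$b1c0
  sorted[5] = c0c$b1
sorted[4] = c$b1c0

Answer: c$b1c0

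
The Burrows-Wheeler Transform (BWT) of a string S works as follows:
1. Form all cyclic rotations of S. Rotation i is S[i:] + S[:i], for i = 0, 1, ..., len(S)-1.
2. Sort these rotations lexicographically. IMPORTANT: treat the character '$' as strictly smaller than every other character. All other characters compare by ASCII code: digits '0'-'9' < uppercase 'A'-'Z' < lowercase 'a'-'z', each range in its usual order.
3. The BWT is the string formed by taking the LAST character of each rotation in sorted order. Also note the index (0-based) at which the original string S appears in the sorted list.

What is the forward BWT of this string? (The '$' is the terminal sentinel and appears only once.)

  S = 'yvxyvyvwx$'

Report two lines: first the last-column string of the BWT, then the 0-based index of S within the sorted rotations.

All 10 rotations (rotation i = S[i:]+S[:i]):
  rot[0] = yvxyvyvwx$
  rot[1] = vxyvyvwx$y
  rot[2] = xyvyvwx$yv
  rot[3] = yvyvwx$yvx
  rot[4] = vyvwx$yvxy
  rot[5] = yvwx$yvxyv
  rot[6] = vwx$yvxyvy
  rot[7] = wx$yvxyvyv
  rot[8] = x$yvxyvyvw
  rot[9] = $yvxyvyvwx
Sorted (with $ < everything):
  sorted[0] = $yvxyvyvwx  (last char: 'x')
  sorted[1] = vwx$yvxyvy  (last char: 'y')
  sorted[2] = vxyvyvwx$y  (last char: 'y')
  sorted[3] = vyvwx$yvxy  (last char: 'y')
  sorted[4] = wx$yvxyvyv  (last char: 'v')
  sorted[5] = x$yvxyvyvw  (last char: 'w')
  sorted[6] = xyvyvwx$yv  (last char: 'v')
  sorted[7] = yvwx$yvxyv  (last char: 'v')
  sorted[8] = yvxyvyvwx$  (last char: '$')
  sorted[9] = yvyvwx$yvx  (last char: 'x')
Last column: xyyyvwvv$x
Original string S is at sorted index 8

Answer: xyyyvwvv$x
8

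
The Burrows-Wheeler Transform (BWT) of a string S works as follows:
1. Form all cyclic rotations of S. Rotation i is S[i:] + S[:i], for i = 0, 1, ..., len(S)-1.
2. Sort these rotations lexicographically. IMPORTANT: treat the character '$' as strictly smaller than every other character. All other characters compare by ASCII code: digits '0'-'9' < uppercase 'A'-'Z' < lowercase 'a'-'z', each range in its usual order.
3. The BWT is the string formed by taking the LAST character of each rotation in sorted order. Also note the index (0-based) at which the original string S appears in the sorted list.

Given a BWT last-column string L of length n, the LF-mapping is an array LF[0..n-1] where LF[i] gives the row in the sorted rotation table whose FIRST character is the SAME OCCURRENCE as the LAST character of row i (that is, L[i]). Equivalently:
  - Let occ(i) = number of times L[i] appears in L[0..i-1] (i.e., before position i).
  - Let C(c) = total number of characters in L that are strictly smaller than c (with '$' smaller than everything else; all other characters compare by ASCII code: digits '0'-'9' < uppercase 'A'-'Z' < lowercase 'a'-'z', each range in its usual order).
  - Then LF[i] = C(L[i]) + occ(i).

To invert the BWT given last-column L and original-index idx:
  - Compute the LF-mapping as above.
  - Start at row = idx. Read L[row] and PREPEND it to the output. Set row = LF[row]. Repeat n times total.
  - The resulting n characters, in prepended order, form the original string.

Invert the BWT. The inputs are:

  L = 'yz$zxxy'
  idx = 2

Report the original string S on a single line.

Answer: xzxyzy$

Derivation:
LF mapping: 3 5 0 6 1 2 4
Walk LF starting at row 2, prepending L[row]:
  step 1: row=2, L[2]='$', prepend. Next row=LF[2]=0
  step 2: row=0, L[0]='y', prepend. Next row=LF[0]=3
  step 3: row=3, L[3]='z', prepend. Next row=LF[3]=6
  step 4: row=6, L[6]='y', prepend. Next row=LF[6]=4
  step 5: row=4, L[4]='x', prepend. Next row=LF[4]=1
  step 6: row=1, L[1]='z', prepend. Next row=LF[1]=5
  step 7: row=5, L[5]='x', prepend. Next row=LF[5]=2
Reversed output: xzxyzy$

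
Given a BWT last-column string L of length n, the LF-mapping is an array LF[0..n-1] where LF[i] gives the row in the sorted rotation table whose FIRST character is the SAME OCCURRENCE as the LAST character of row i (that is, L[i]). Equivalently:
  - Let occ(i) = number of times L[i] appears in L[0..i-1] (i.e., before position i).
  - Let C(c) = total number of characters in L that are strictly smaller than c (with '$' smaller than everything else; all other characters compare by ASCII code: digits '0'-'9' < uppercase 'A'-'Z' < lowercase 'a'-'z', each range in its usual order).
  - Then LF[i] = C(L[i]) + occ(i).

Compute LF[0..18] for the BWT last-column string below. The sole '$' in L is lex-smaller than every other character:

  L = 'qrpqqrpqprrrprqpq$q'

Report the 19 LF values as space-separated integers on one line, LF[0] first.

Answer: 6 13 1 7 8 14 2 9 3 15 16 17 4 18 10 5 11 0 12

Derivation:
Char counts: '$':1, 'p':5, 'q':7, 'r':6
C (first-col start): C('$')=0, C('p')=1, C('q')=6, C('r')=13
L[0]='q': occ=0, LF[0]=C('q')+0=6+0=6
L[1]='r': occ=0, LF[1]=C('r')+0=13+0=13
L[2]='p': occ=0, LF[2]=C('p')+0=1+0=1
L[3]='q': occ=1, LF[3]=C('q')+1=6+1=7
L[4]='q': occ=2, LF[4]=C('q')+2=6+2=8
L[5]='r': occ=1, LF[5]=C('r')+1=13+1=14
L[6]='p': occ=1, LF[6]=C('p')+1=1+1=2
L[7]='q': occ=3, LF[7]=C('q')+3=6+3=9
L[8]='p': occ=2, LF[8]=C('p')+2=1+2=3
L[9]='r': occ=2, LF[9]=C('r')+2=13+2=15
L[10]='r': occ=3, LF[10]=C('r')+3=13+3=16
L[11]='r': occ=4, LF[11]=C('r')+4=13+4=17
L[12]='p': occ=3, LF[12]=C('p')+3=1+3=4
L[13]='r': occ=5, LF[13]=C('r')+5=13+5=18
L[14]='q': occ=4, LF[14]=C('q')+4=6+4=10
L[15]='p': occ=4, LF[15]=C('p')+4=1+4=5
L[16]='q': occ=5, LF[16]=C('q')+5=6+5=11
L[17]='$': occ=0, LF[17]=C('$')+0=0+0=0
L[18]='q': occ=6, LF[18]=C('q')+6=6+6=12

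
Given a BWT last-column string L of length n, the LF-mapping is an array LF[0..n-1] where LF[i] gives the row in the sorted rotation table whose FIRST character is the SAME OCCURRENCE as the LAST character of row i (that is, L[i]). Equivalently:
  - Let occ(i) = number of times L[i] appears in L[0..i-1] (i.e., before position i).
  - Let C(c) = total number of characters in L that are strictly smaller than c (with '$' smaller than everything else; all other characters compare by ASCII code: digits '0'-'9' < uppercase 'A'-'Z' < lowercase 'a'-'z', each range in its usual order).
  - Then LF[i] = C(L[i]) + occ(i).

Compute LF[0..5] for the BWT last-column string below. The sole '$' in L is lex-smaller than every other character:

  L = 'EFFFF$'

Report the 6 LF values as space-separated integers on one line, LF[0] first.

Answer: 1 2 3 4 5 0

Derivation:
Char counts: '$':1, 'E':1, 'F':4
C (first-col start): C('$')=0, C('E')=1, C('F')=2
L[0]='E': occ=0, LF[0]=C('E')+0=1+0=1
L[1]='F': occ=0, LF[1]=C('F')+0=2+0=2
L[2]='F': occ=1, LF[2]=C('F')+1=2+1=3
L[3]='F': occ=2, LF[3]=C('F')+2=2+2=4
L[4]='F': occ=3, LF[4]=C('F')+3=2+3=5
L[5]='$': occ=0, LF[5]=C('$')+0=0+0=0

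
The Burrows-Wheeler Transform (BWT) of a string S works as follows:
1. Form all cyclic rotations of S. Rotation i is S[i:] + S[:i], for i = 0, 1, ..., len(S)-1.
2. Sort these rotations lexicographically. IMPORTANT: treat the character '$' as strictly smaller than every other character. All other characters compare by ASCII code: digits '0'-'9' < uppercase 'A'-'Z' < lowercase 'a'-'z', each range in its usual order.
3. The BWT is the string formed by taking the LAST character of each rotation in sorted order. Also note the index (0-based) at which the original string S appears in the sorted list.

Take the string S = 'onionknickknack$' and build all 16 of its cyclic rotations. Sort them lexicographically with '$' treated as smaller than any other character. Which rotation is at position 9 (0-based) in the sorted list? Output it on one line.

Answer: knickknack$onion

Derivation:
All 16 rotations (rotation i = S[i:]+S[:i]):
  rot[0] = onionknickknack$
  rot[1] = nionknickknack$o
  rot[2] = ionknickknack$on
  rot[3] = onknickknack$oni
  rot[4] = nknickknack$onio
  rot[5] = knickknack$onion
  rot[6] = nickknack$onionk
  rot[7] = ickknack$onionkn
  rot[8] = ckknack$onionkni
  rot[9] = kknack$onionknic
  rot[10] = knack$onionknick
  rot[11] = nack$onionknickk
  rot[12] = ack$onionknickkn
  rot[13] = ck$onionknickkna
  rot[14] = k$onionknickknac
  rot[15] = $onionknickknack
Sorted (with $ < everything):
  sorted[0] = $onionknickknack
  sorted[1] = ack$onionknickkn
  sorted[2] = ck$onionknickkna
  sorted[3] = ckknack$onionkni
  sorted[4] = ickknack$onionkn
  sorted[5] = ionknickknack$on
  sorted[6] = k$onionknickknac
  sorted[7] = kknack$onionknic
  sorted[8] = knack$onionknick
  sorted[9] = knickknack$onion
  sorted[10] = nack$onionknickk
  sorted[11] = nickknack$onionk
  sorted[12] = nionknickknack$o
  sorted[13] = nknickknack$onio
  sorted[14] = onionknickknack$
  sorted[15] = onknickknack$oni
sorted[9] = knickknack$onion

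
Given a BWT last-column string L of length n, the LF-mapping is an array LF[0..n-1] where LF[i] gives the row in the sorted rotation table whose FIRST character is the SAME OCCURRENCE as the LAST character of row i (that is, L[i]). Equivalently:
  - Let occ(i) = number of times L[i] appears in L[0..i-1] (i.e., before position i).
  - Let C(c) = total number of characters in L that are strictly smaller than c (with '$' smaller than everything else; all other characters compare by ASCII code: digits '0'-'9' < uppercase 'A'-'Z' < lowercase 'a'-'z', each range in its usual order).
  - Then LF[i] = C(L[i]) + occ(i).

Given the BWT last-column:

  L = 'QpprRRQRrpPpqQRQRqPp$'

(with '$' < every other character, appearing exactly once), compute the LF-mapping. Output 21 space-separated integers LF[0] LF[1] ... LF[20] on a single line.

Answer: 3 12 13 19 7 8 4 9 20 14 1 15 17 5 10 6 11 18 2 16 0

Derivation:
Char counts: '$':1, 'P':2, 'Q':4, 'R':5, 'p':5, 'q':2, 'r':2
C (first-col start): C('$')=0, C('P')=1, C('Q')=3, C('R')=7, C('p')=12, C('q')=17, C('r')=19
L[0]='Q': occ=0, LF[0]=C('Q')+0=3+0=3
L[1]='p': occ=0, LF[1]=C('p')+0=12+0=12
L[2]='p': occ=1, LF[2]=C('p')+1=12+1=13
L[3]='r': occ=0, LF[3]=C('r')+0=19+0=19
L[4]='R': occ=0, LF[4]=C('R')+0=7+0=7
L[5]='R': occ=1, LF[5]=C('R')+1=7+1=8
L[6]='Q': occ=1, LF[6]=C('Q')+1=3+1=4
L[7]='R': occ=2, LF[7]=C('R')+2=7+2=9
L[8]='r': occ=1, LF[8]=C('r')+1=19+1=20
L[9]='p': occ=2, LF[9]=C('p')+2=12+2=14
L[10]='P': occ=0, LF[10]=C('P')+0=1+0=1
L[11]='p': occ=3, LF[11]=C('p')+3=12+3=15
L[12]='q': occ=0, LF[12]=C('q')+0=17+0=17
L[13]='Q': occ=2, LF[13]=C('Q')+2=3+2=5
L[14]='R': occ=3, LF[14]=C('R')+3=7+3=10
L[15]='Q': occ=3, LF[15]=C('Q')+3=3+3=6
L[16]='R': occ=4, LF[16]=C('R')+4=7+4=11
L[17]='q': occ=1, LF[17]=C('q')+1=17+1=18
L[18]='P': occ=1, LF[18]=C('P')+1=1+1=2
L[19]='p': occ=4, LF[19]=C('p')+4=12+4=16
L[20]='$': occ=0, LF[20]=C('$')+0=0+0=0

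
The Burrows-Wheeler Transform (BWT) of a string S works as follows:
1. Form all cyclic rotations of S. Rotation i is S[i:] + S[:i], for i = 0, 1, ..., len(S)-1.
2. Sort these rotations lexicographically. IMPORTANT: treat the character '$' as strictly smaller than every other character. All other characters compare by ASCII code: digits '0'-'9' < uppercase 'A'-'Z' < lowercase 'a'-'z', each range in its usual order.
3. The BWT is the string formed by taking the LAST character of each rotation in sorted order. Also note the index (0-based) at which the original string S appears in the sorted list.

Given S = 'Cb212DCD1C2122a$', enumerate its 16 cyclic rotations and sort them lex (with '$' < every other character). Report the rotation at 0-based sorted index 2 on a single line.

Answer: 12DCD1C2122a$Cb2

Derivation:
All 16 rotations (rotation i = S[i:]+S[:i]):
  rot[0] = Cb212DCD1C2122a$
  rot[1] = b212DCD1C2122a$C
  rot[2] = 212DCD1C2122a$Cb
  rot[3] = 12DCD1C2122a$Cb2
  rot[4] = 2DCD1C2122a$Cb21
  rot[5] = DCD1C2122a$Cb212
  rot[6] = CD1C2122a$Cb212D
  rot[7] = D1C2122a$Cb212DC
  rot[8] = 1C2122a$Cb212DCD
  rot[9] = C2122a$Cb212DCD1
  rot[10] = 2122a$Cb212DCD1C
  rot[11] = 122a$Cb212DCD1C2
  rot[12] = 22a$Cb212DCD1C21
  rot[13] = 2a$Cb212DCD1C212
  rot[14] = a$Cb212DCD1C2122
  rot[15] = $Cb212DCD1C2122a
Sorted (with $ < everything):
  sorted[0] = $Cb212DCD1C2122a
  sorted[1] = 122a$Cb212DCD1C2
  sorted[2] = 12DCD1C2122a$Cb2
  sorted[3] = 1C2122a$Cb212DCD
  sorted[4] = 2122a$Cb212DCD1C
  sorted[5] = 212DCD1C2122a$Cb
  sorted[6] = 22a$Cb212DCD1C21
  sorted[7] = 2DCD1C2122a$Cb21
  sorted[8] = 2a$Cb212DCD1C212
  sorted[9] = C2122a$Cb212DCD1
  sorted[10] = CD1C2122a$Cb212D
  sorted[11] = Cb212DCD1C2122a$
  sorted[12] = D1C2122a$Cb212DC
  sorted[13] = DCD1C2122a$Cb212
  sorted[14] = a$Cb212DCD1C2122
  sorted[15] = b212DCD1C2122a$C
sorted[2] = 12DCD1C2122a$Cb2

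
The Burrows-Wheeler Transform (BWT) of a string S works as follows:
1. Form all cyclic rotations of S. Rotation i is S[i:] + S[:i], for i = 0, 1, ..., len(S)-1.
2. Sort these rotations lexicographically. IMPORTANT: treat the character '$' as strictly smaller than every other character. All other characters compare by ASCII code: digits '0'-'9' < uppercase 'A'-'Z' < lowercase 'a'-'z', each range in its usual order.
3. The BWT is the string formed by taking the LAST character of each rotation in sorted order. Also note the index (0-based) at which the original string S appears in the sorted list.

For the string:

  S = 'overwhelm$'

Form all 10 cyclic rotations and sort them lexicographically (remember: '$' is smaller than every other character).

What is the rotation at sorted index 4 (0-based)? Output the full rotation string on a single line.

All 10 rotations (rotation i = S[i:]+S[:i]):
  rot[0] = overwhelm$
  rot[1] = verwhelm$o
  rot[2] = erwhelm$ov
  rot[3] = rwhelm$ove
  rot[4] = whelm$over
  rot[5] = helm$overw
  rot[6] = elm$overwh
  rot[7] = lm$overwhe
  rot[8] = m$overwhel
  rot[9] = $overwhelm
Sorted (with $ < everything):
  sorted[0] = $overwhelm
  sorted[1] = elm$overwh
  sorted[2] = erwhelm$ov
  sorted[3] = helm$overw
  sorted[4] = lm$overwhe
  sorted[5] = m$overwhel
  sorted[6] = overwhelm$
  sorted[7] = rwhelm$ove
  sorted[8] = verwhelm$o
  sorted[9] = whelm$over
sorted[4] = lm$overwhe

Answer: lm$overwhe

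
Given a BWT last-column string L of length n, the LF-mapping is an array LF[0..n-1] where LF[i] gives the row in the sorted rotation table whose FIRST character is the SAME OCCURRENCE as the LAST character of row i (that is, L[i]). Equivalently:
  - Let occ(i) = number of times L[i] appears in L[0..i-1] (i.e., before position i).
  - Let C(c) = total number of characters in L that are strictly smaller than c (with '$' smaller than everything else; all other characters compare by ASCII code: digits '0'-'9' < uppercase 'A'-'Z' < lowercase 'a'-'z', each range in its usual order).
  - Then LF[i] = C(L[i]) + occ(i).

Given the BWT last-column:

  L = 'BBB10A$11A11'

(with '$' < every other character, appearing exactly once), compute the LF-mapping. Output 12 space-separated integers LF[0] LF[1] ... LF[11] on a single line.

Answer: 9 10 11 2 1 7 0 3 4 8 5 6

Derivation:
Char counts: '$':1, '0':1, '1':5, 'A':2, 'B':3
C (first-col start): C('$')=0, C('0')=1, C('1')=2, C('A')=7, C('B')=9
L[0]='B': occ=0, LF[0]=C('B')+0=9+0=9
L[1]='B': occ=1, LF[1]=C('B')+1=9+1=10
L[2]='B': occ=2, LF[2]=C('B')+2=9+2=11
L[3]='1': occ=0, LF[3]=C('1')+0=2+0=2
L[4]='0': occ=0, LF[4]=C('0')+0=1+0=1
L[5]='A': occ=0, LF[5]=C('A')+0=7+0=7
L[6]='$': occ=0, LF[6]=C('$')+0=0+0=0
L[7]='1': occ=1, LF[7]=C('1')+1=2+1=3
L[8]='1': occ=2, LF[8]=C('1')+2=2+2=4
L[9]='A': occ=1, LF[9]=C('A')+1=7+1=8
L[10]='1': occ=3, LF[10]=C('1')+3=2+3=5
L[11]='1': occ=4, LF[11]=C('1')+4=2+4=6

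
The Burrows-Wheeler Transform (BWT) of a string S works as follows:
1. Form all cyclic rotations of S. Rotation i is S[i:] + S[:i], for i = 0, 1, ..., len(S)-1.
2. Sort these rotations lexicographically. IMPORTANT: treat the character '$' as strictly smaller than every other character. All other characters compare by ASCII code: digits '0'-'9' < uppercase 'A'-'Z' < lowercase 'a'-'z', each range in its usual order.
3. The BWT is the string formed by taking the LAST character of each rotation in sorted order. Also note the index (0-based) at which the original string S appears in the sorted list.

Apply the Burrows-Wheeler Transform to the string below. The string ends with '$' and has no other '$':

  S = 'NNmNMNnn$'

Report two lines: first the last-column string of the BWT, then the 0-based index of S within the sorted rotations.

Answer: nNm$NMNnN
3

Derivation:
All 9 rotations (rotation i = S[i:]+S[:i]):
  rot[0] = NNmNMNnn$
  rot[1] = NmNMNnn$N
  rot[2] = mNMNnn$NN
  rot[3] = NMNnn$NNm
  rot[4] = MNnn$NNmN
  rot[5] = Nnn$NNmNM
  rot[6] = nn$NNmNMN
  rot[7] = n$NNmNMNn
  rot[8] = $NNmNMNnn
Sorted (with $ < everything):
  sorted[0] = $NNmNMNnn  (last char: 'n')
  sorted[1] = MNnn$NNmN  (last char: 'N')
  sorted[2] = NMNnn$NNm  (last char: 'm')
  sorted[3] = NNmNMNnn$  (last char: '$')
  sorted[4] = NmNMNnn$N  (last char: 'N')
  sorted[5] = Nnn$NNmNM  (last char: 'M')
  sorted[6] = mNMNnn$NN  (last char: 'N')
  sorted[7] = n$NNmNMNn  (last char: 'n')
  sorted[8] = nn$NNmNMN  (last char: 'N')
Last column: nNm$NMNnN
Original string S is at sorted index 3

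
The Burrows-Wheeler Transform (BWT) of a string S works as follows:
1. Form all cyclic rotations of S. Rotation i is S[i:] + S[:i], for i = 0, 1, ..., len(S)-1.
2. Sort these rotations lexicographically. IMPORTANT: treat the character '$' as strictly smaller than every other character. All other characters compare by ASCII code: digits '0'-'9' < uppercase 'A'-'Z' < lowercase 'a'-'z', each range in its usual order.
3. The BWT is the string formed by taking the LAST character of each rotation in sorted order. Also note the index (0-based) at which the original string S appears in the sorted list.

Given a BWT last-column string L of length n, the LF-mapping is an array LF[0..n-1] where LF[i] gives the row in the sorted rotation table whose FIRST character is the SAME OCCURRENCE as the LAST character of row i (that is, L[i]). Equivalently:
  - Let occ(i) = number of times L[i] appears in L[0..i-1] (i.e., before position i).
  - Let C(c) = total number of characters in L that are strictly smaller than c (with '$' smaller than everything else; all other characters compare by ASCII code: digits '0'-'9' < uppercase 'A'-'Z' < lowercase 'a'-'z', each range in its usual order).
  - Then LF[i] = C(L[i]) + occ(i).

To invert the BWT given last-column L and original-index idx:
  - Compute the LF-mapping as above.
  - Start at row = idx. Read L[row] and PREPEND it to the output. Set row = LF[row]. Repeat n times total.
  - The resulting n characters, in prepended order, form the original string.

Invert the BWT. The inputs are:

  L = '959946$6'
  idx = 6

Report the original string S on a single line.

Answer: 9546969$

Derivation:
LF mapping: 5 2 6 7 1 3 0 4
Walk LF starting at row 6, prepending L[row]:
  step 1: row=6, L[6]='$', prepend. Next row=LF[6]=0
  step 2: row=0, L[0]='9', prepend. Next row=LF[0]=5
  step 3: row=5, L[5]='6', prepend. Next row=LF[5]=3
  step 4: row=3, L[3]='9', prepend. Next row=LF[3]=7
  step 5: row=7, L[7]='6', prepend. Next row=LF[7]=4
  step 6: row=4, L[4]='4', prepend. Next row=LF[4]=1
  step 7: row=1, L[1]='5', prepend. Next row=LF[1]=2
  step 8: row=2, L[2]='9', prepend. Next row=LF[2]=6
Reversed output: 9546969$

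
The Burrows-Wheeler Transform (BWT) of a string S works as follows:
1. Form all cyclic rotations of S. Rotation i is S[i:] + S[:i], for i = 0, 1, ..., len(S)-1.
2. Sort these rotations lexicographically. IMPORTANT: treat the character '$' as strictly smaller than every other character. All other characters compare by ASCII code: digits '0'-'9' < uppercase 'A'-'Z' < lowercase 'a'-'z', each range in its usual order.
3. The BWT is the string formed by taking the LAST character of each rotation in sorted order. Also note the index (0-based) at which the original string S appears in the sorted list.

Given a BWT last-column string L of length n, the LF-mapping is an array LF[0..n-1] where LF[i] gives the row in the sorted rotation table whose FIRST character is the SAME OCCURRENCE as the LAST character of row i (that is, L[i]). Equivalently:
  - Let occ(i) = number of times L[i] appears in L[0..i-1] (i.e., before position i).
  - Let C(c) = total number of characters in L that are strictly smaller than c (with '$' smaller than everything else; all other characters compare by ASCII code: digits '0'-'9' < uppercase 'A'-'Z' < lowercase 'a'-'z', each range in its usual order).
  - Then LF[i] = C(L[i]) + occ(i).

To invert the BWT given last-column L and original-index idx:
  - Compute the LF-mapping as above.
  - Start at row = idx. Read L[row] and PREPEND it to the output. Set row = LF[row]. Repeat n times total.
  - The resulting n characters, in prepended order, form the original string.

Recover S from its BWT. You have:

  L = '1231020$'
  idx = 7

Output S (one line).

LF mapping: 3 5 7 4 1 6 2 0
Walk LF starting at row 7, prepending L[row]:
  step 1: row=7, L[7]='$', prepend. Next row=LF[7]=0
  step 2: row=0, L[0]='1', prepend. Next row=LF[0]=3
  step 3: row=3, L[3]='1', prepend. Next row=LF[3]=4
  step 4: row=4, L[4]='0', prepend. Next row=LF[4]=1
  step 5: row=1, L[1]='2', prepend. Next row=LF[1]=5
  step 6: row=5, L[5]='2', prepend. Next row=LF[5]=6
  step 7: row=6, L[6]='0', prepend. Next row=LF[6]=2
  step 8: row=2, L[2]='3', prepend. Next row=LF[2]=7
Reversed output: 3022011$

Answer: 3022011$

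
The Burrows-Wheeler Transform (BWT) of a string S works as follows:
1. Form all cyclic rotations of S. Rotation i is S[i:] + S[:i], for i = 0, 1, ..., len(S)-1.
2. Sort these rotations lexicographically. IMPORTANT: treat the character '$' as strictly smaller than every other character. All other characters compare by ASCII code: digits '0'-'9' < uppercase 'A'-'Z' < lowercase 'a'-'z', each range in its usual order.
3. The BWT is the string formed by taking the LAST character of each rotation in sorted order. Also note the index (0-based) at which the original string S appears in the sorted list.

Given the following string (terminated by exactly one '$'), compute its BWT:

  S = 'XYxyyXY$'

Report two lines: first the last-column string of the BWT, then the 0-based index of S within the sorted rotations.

Answer: Yy$XXYyx
2

Derivation:
All 8 rotations (rotation i = S[i:]+S[:i]):
  rot[0] = XYxyyXY$
  rot[1] = YxyyXY$X
  rot[2] = xyyXY$XY
  rot[3] = yyXY$XYx
  rot[4] = yXY$XYxy
  rot[5] = XY$XYxyy
  rot[6] = Y$XYxyyX
  rot[7] = $XYxyyXY
Sorted (with $ < everything):
  sorted[0] = $XYxyyXY  (last char: 'Y')
  sorted[1] = XY$XYxyy  (last char: 'y')
  sorted[2] = XYxyyXY$  (last char: '$')
  sorted[3] = Y$XYxyyX  (last char: 'X')
  sorted[4] = YxyyXY$X  (last char: 'X')
  sorted[5] = xyyXY$XY  (last char: 'Y')
  sorted[6] = yXY$XYxy  (last char: 'y')
  sorted[7] = yyXY$XYx  (last char: 'x')
Last column: Yy$XXYyx
Original string S is at sorted index 2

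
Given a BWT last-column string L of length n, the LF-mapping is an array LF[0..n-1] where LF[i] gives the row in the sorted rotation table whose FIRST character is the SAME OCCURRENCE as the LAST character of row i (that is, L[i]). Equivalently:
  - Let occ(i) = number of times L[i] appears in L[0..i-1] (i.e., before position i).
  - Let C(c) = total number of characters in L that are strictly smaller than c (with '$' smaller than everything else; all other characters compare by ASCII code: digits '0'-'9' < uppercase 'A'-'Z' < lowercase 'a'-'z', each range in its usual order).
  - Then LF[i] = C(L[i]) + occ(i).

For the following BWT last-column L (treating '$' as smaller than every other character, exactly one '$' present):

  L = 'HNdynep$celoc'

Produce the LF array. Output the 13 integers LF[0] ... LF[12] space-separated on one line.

Answer: 1 2 5 12 9 6 11 0 3 7 8 10 4

Derivation:
Char counts: '$':1, 'H':1, 'N':1, 'c':2, 'd':1, 'e':2, 'l':1, 'n':1, 'o':1, 'p':1, 'y':1
C (first-col start): C('$')=0, C('H')=1, C('N')=2, C('c')=3, C('d')=5, C('e')=6, C('l')=8, C('n')=9, C('o')=10, C('p')=11, C('y')=12
L[0]='H': occ=0, LF[0]=C('H')+0=1+0=1
L[1]='N': occ=0, LF[1]=C('N')+0=2+0=2
L[2]='d': occ=0, LF[2]=C('d')+0=5+0=5
L[3]='y': occ=0, LF[3]=C('y')+0=12+0=12
L[4]='n': occ=0, LF[4]=C('n')+0=9+0=9
L[5]='e': occ=0, LF[5]=C('e')+0=6+0=6
L[6]='p': occ=0, LF[6]=C('p')+0=11+0=11
L[7]='$': occ=0, LF[7]=C('$')+0=0+0=0
L[8]='c': occ=0, LF[8]=C('c')+0=3+0=3
L[9]='e': occ=1, LF[9]=C('e')+1=6+1=7
L[10]='l': occ=0, LF[10]=C('l')+0=8+0=8
L[11]='o': occ=0, LF[11]=C('o')+0=10+0=10
L[12]='c': occ=1, LF[12]=C('c')+1=3+1=4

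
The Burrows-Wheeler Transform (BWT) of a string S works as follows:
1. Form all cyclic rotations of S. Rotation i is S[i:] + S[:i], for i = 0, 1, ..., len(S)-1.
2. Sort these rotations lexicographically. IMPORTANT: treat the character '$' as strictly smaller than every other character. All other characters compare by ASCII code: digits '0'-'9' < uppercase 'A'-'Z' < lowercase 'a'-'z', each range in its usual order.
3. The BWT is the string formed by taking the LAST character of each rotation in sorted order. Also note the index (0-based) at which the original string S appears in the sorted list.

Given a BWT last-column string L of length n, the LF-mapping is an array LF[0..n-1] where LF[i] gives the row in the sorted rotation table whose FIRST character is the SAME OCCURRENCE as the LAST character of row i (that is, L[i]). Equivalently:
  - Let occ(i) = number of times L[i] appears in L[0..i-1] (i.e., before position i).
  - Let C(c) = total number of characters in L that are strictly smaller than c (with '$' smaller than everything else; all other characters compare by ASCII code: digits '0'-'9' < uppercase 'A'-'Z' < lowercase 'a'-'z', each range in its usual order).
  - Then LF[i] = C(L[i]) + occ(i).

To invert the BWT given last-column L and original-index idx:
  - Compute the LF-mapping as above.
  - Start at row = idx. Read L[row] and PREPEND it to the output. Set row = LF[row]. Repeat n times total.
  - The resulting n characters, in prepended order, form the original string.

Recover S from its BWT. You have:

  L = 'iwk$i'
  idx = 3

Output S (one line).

Answer: kiwi$

Derivation:
LF mapping: 1 4 3 0 2
Walk LF starting at row 3, prepending L[row]:
  step 1: row=3, L[3]='$', prepend. Next row=LF[3]=0
  step 2: row=0, L[0]='i', prepend. Next row=LF[0]=1
  step 3: row=1, L[1]='w', prepend. Next row=LF[1]=4
  step 4: row=4, L[4]='i', prepend. Next row=LF[4]=2
  step 5: row=2, L[2]='k', prepend. Next row=LF[2]=3
Reversed output: kiwi$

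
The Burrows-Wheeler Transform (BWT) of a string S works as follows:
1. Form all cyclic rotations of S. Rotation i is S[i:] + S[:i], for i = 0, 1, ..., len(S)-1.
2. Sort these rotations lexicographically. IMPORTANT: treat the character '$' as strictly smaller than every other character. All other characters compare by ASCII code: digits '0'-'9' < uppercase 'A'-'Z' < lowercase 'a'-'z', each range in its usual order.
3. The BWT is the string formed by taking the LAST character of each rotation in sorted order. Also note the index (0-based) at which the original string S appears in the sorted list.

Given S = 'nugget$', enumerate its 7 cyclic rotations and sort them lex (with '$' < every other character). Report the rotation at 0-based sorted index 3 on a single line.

All 7 rotations (rotation i = S[i:]+S[:i]):
  rot[0] = nugget$
  rot[1] = ugget$n
  rot[2] = gget$nu
  rot[3] = get$nug
  rot[4] = et$nugg
  rot[5] = t$nugge
  rot[6] = $nugget
Sorted (with $ < everything):
  sorted[0] = $nugget
  sorted[1] = et$nugg
  sorted[2] = get$nug
  sorted[3] = gget$nu
  sorted[4] = nugget$
  sorted[5] = t$nugge
  sorted[6] = ugget$n
sorted[3] = gget$nu

Answer: gget$nu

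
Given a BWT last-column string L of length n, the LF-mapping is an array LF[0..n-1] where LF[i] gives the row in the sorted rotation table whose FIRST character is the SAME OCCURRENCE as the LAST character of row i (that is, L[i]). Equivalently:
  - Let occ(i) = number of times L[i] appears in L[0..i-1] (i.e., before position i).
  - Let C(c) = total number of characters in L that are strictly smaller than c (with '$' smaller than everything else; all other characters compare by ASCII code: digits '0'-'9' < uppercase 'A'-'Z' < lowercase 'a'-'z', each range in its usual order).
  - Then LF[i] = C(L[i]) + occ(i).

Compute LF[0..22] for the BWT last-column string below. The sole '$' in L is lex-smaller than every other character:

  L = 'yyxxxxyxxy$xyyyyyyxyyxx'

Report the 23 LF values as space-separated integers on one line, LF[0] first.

Answer: 11 12 1 2 3 4 13 5 6 14 0 7 15 16 17 18 19 20 8 21 22 9 10

Derivation:
Char counts: '$':1, 'x':10, 'y':12
C (first-col start): C('$')=0, C('x')=1, C('y')=11
L[0]='y': occ=0, LF[0]=C('y')+0=11+0=11
L[1]='y': occ=1, LF[1]=C('y')+1=11+1=12
L[2]='x': occ=0, LF[2]=C('x')+0=1+0=1
L[3]='x': occ=1, LF[3]=C('x')+1=1+1=2
L[4]='x': occ=2, LF[4]=C('x')+2=1+2=3
L[5]='x': occ=3, LF[5]=C('x')+3=1+3=4
L[6]='y': occ=2, LF[6]=C('y')+2=11+2=13
L[7]='x': occ=4, LF[7]=C('x')+4=1+4=5
L[8]='x': occ=5, LF[8]=C('x')+5=1+5=6
L[9]='y': occ=3, LF[9]=C('y')+3=11+3=14
L[10]='$': occ=0, LF[10]=C('$')+0=0+0=0
L[11]='x': occ=6, LF[11]=C('x')+6=1+6=7
L[12]='y': occ=4, LF[12]=C('y')+4=11+4=15
L[13]='y': occ=5, LF[13]=C('y')+5=11+5=16
L[14]='y': occ=6, LF[14]=C('y')+6=11+6=17
L[15]='y': occ=7, LF[15]=C('y')+7=11+7=18
L[16]='y': occ=8, LF[16]=C('y')+8=11+8=19
L[17]='y': occ=9, LF[17]=C('y')+9=11+9=20
L[18]='x': occ=7, LF[18]=C('x')+7=1+7=8
L[19]='y': occ=10, LF[19]=C('y')+10=11+10=21
L[20]='y': occ=11, LF[20]=C('y')+11=11+11=22
L[21]='x': occ=8, LF[21]=C('x')+8=1+8=9
L[22]='x': occ=9, LF[22]=C('x')+9=1+9=10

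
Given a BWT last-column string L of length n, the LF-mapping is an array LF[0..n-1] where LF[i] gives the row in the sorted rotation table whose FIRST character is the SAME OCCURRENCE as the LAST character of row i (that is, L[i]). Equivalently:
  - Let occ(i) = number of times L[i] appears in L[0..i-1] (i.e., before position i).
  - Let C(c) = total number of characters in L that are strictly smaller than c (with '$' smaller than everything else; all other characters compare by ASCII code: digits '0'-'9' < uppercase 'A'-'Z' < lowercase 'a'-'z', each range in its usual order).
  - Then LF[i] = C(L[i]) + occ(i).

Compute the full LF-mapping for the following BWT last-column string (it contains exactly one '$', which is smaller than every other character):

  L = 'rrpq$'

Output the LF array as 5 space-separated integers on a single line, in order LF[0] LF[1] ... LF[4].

Char counts: '$':1, 'p':1, 'q':1, 'r':2
C (first-col start): C('$')=0, C('p')=1, C('q')=2, C('r')=3
L[0]='r': occ=0, LF[0]=C('r')+0=3+0=3
L[1]='r': occ=1, LF[1]=C('r')+1=3+1=4
L[2]='p': occ=0, LF[2]=C('p')+0=1+0=1
L[3]='q': occ=0, LF[3]=C('q')+0=2+0=2
L[4]='$': occ=0, LF[4]=C('$')+0=0+0=0

Answer: 3 4 1 2 0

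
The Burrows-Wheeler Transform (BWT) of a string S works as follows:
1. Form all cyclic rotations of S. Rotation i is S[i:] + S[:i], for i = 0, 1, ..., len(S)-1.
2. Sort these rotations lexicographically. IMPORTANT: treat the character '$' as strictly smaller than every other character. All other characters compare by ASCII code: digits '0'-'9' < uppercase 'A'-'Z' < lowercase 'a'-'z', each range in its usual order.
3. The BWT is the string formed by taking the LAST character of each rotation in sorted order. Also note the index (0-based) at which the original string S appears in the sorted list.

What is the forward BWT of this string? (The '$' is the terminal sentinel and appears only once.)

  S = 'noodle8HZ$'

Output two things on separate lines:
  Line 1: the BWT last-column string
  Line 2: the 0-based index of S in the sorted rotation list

All 10 rotations (rotation i = S[i:]+S[:i]):
  rot[0] = noodle8HZ$
  rot[1] = oodle8HZ$n
  rot[2] = odle8HZ$no
  rot[3] = dle8HZ$noo
  rot[4] = le8HZ$nood
  rot[5] = e8HZ$noodl
  rot[6] = 8HZ$noodle
  rot[7] = HZ$noodle8
  rot[8] = Z$noodle8H
  rot[9] = $noodle8HZ
Sorted (with $ < everything):
  sorted[0] = $noodle8HZ  (last char: 'Z')
  sorted[1] = 8HZ$noodle  (last char: 'e')
  sorted[2] = HZ$noodle8  (last char: '8')
  sorted[3] = Z$noodle8H  (last char: 'H')
  sorted[4] = dle8HZ$noo  (last char: 'o')
  sorted[5] = e8HZ$noodl  (last char: 'l')
  sorted[6] = le8HZ$nood  (last char: 'd')
  sorted[7] = noodle8HZ$  (last char: '$')
  sorted[8] = odle8HZ$no  (last char: 'o')
  sorted[9] = oodle8HZ$n  (last char: 'n')
Last column: Ze8Hold$on
Original string S is at sorted index 7

Answer: Ze8Hold$on
7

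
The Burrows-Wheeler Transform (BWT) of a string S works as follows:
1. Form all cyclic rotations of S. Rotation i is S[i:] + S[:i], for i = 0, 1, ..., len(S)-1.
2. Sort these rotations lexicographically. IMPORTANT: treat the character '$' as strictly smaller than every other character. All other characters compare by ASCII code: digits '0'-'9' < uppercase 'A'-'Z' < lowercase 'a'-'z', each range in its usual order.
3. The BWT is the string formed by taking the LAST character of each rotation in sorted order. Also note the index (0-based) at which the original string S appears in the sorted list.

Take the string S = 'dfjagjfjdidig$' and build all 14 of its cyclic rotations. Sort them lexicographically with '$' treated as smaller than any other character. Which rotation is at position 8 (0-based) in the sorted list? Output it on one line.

All 14 rotations (rotation i = S[i:]+S[:i]):
  rot[0] = dfjagjfjdidig$
  rot[1] = fjagjfjdidig$d
  rot[2] = jagjfjdidig$df
  rot[3] = agjfjdidig$dfj
  rot[4] = gjfjdidig$dfja
  rot[5] = jfjdidig$dfjag
  rot[6] = fjdidig$dfjagj
  rot[7] = jdidig$dfjagjf
  rot[8] = didig$dfjagjfj
  rot[9] = idig$dfjagjfjd
  rot[10] = dig$dfjagjfjdi
  rot[11] = ig$dfjagjfjdid
  rot[12] = g$dfjagjfjdidi
  rot[13] = $dfjagjfjdidig
Sorted (with $ < everything):
  sorted[0] = $dfjagjfjdidig
  sorted[1] = agjfjdidig$dfj
  sorted[2] = dfjagjfjdidig$
  sorted[3] = didig$dfjagjfj
  sorted[4] = dig$dfjagjfjdi
  sorted[5] = fjagjfjdidig$d
  sorted[6] = fjdidig$dfjagj
  sorted[7] = g$dfjagjfjdidi
  sorted[8] = gjfjdidig$dfja
  sorted[9] = idig$dfjagjfjd
  sorted[10] = ig$dfjagjfjdid
  sorted[11] = jagjfjdidig$df
  sorted[12] = jdidig$dfjagjf
  sorted[13] = jfjdidig$dfjag
sorted[8] = gjfjdidig$dfja

Answer: gjfjdidig$dfja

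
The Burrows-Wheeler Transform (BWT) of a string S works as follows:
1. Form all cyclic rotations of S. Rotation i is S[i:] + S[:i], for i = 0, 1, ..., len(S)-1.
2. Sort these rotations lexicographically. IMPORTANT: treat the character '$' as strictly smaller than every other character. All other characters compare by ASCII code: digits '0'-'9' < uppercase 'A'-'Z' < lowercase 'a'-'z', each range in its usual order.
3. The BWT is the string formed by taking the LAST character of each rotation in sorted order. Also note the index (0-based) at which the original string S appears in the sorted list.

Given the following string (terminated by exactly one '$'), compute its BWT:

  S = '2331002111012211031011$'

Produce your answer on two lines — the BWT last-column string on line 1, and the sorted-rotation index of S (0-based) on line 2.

All 23 rotations (rotation i = S[i:]+S[:i]):
  rot[0] = 2331002111012211031011$
  rot[1] = 331002111012211031011$2
  rot[2] = 31002111012211031011$23
  rot[3] = 1002111012211031011$233
  rot[4] = 002111012211031011$2331
  rot[5] = 02111012211031011$23310
  rot[6] = 2111012211031011$233100
  rot[7] = 111012211031011$2331002
  rot[8] = 11012211031011$23310021
  rot[9] = 1012211031011$233100211
  rot[10] = 012211031011$2331002111
  rot[11] = 12211031011$23310021110
  rot[12] = 2211031011$233100211101
  rot[13] = 211031011$2331002111012
  rot[14] = 11031011$23310021110122
  rot[15] = 1031011$233100211101221
  rot[16] = 031011$2331002111012211
  rot[17] = 31011$23310021110122110
  rot[18] = 1011$233100211101221103
  rot[19] = 011$2331002111012211031
  rot[20] = 11$23310021110122110310
  rot[21] = 1$233100211101221103101
  rot[22] = $2331002111012211031011
Sorted (with $ < everything):
  sorted[0] = $2331002111012211031011  (last char: '1')
  sorted[1] = 002111012211031011$2331  (last char: '1')
  sorted[2] = 011$2331002111012211031  (last char: '1')
  sorted[3] = 012211031011$2331002111  (last char: '1')
  sorted[4] = 02111012211031011$23310  (last char: '0')
  sorted[5] = 031011$2331002111012211  (last char: '1')
  sorted[6] = 1$233100211101221103101  (last char: '1')
  sorted[7] = 1002111012211031011$233  (last char: '3')
  sorted[8] = 1011$233100211101221103  (last char: '3')
  sorted[9] = 1012211031011$233100211  (last char: '1')
  sorted[10] = 1031011$233100211101221  (last char: '1')
  sorted[11] = 11$23310021110122110310  (last char: '0')
  sorted[12] = 11012211031011$23310021  (last char: '1')
  sorted[13] = 11031011$23310021110122  (last char: '2')
  sorted[14] = 111012211031011$2331002  (last char: '2')
  sorted[15] = 12211031011$23310021110  (last char: '0')
  sorted[16] = 211031011$2331002111012  (last char: '2')
  sorted[17] = 2111012211031011$233100  (last char: '0')
  sorted[18] = 2211031011$233100211101  (last char: '1')
  sorted[19] = 2331002111012211031011$  (last char: '$')
  sorted[20] = 31002111012211031011$23  (last char: '3')
  sorted[21] = 31011$23310021110122110  (last char: '0')
  sorted[22] = 331002111012211031011$2  (last char: '2')
Last column: 1111011331101220201$302
Original string S is at sorted index 19

Answer: 1111011331101220201$302
19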